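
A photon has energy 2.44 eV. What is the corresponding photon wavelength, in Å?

5080 Å

Use h = 6.62607015 × 10^-34 J·s, c = 2.99792458 × 10^8 m/s, 1 eV = 1.602176634 × 10^-19 J.
First convert: E = 2.44 eV = 3.9093 × 10^-19 J.
For a photon λ = hc/E, so λ = 5.081 × 10^-7 m.
Converting to Å: λ = 5081 Å ≈ 5080 Å.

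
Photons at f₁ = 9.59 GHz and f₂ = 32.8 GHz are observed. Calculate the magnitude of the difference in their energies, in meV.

Using E = hf: E₁ = 6.354 × 10^-24 J, E₂ = 2.173 × 10^-23 J.
|ΔE| = |6.354 × 10^-24 − 2.173 × 10^-23| = 1.54 × 10^-23 J = 0.0960 meV.

0.0960 meV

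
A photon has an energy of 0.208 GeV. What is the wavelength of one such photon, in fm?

Convert to SI: E = 0.208 GeV = 3.3325 × 10^-11 J.
Since λ = hc/E for a photon, λ = 5.961 × 10^-15 m.
Converting to fm: λ = 5.961 fm ≈ 5.96 fm.

5.96 fm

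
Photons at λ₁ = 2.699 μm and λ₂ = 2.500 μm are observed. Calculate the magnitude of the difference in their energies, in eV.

0.0366 eV

Using E = hc/λ: E₁ = 7.3599 × 10^-20 J, E₂ = 7.9458 × 10^-20 J.
|ΔE| = |7.3599 × 10^-20 − 7.9458 × 10^-20| = 5.86 × 10^-21 J = 0.0366 eV.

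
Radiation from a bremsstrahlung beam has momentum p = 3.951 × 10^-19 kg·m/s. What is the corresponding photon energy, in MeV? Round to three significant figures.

739 MeV

The photon relation is E = pc, giving E = 1.184 × 10^-10 J.
Converting to MeV: E = 739.3 MeV ≈ 739 MeV.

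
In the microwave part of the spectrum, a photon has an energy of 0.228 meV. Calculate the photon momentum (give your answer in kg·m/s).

Convert to SI: E = 0.228 meV = 3.6530e-23 J.
For a photon p = E/c, so p = 1.218e-31 kg·m/s.
So p ≈ 1.22e-31 kg·m/s.

1.22e-31 kg·m/s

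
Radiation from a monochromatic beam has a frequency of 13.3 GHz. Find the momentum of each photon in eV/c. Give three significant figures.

5.50e-5 eV/c

Use h = 6.62607015e-34 J·s, c = 2.99792458e8 m/s, 1 eV = 1.602176634e-19 J.
In SI units: f = 13.3 GHz = 1.33e10 Hz.
Since p = hf/c for a photon, p = 2.940e-32 kg·m/s.
Converting to eV/c: p = 5.500e-5 eV/c ≈ 5.50e-5 eV/c.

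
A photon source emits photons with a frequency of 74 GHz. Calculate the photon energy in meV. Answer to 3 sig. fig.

In SI units: f = 74 GHz = 7.4 × 10^10 Hz.
The photon relation is E = hf, giving E = 4.903 × 10^-23 J.
Converting to meV: E = 0.3060 meV ≈ 0.306 meV.

0.306 meV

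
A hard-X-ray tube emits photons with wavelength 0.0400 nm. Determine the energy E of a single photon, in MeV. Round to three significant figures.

Take h = 6.62607015 × 10^-34 J·s, c = 2.99792458 × 10^8 m/s, 1 eV = 1.602176634 × 10^-19 J.
In SI units: λ = 0.0400 nm = 4.00 × 10^-11 m.
Since E = hc/λ for a photon, E = 4.966 × 10^-15 J.
Converting to MeV: E = 0.03100 MeV ≈ 0.0310 MeV.

0.0310 MeV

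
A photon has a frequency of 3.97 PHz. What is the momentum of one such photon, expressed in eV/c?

Use h = 6.62607015 × 10^-34 J·s, c = 2.99792458 × 10^8 m/s, 1 eV = 1.602176634 × 10^-19 J.
First convert: f = 3.97 PHz = 3.97 × 10^15 Hz.
Apply p = hf/c: p = 8.775 × 10^-27 kg·m/s.
Converting to eV/c: p = 16.42 eV/c ≈ 16.4 eV/c.

16.4 eV/c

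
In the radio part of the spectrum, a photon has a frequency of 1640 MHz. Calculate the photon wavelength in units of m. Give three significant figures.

(c = 2.99792458e8 m/s.)
First convert: f = 1640 MHz = 1.64e9 Hz.
The photon relation is λ = c/f, giving λ = 0.1828 m.
So λ ≈ 0.183 m.

0.183 m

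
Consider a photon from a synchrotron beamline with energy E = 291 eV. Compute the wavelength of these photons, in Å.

Convert to SI: E = 291 eV = 4.6623 × 10^-17 J.
Apply λ = hc/E: λ = 4.261 × 10^-9 m.
Converting to Å: λ = 42.61 Å ≈ 42.6 Å.

42.6 Å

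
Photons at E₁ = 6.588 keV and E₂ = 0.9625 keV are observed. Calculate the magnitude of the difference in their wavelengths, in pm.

Using λ = hc/E: λ₁ = 1.8820e-10 m, λ₂ = 1.2881e-9 m.
|Δλ| = |1.8820e-10 − 1.2881e-9| = 1.10e-9 m = 1100 pm.

1100 pm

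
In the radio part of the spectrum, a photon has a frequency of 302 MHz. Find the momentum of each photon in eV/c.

1.25·10^-6 eV/c

(h = 6.62607015·10^-34 J·s, c = 2.99792458·10^8 m/s, 1 eV = 1.602176634·10^-19 J.)
First convert: f = 302 MHz = 3.02·10^8 Hz.
For a photon p = hf/c, so p = 6.675·10^-34 kg·m/s.
Converting to eV/c: p = 1.249·10^-6 eV/c ≈ 1.25·10^-6 eV/c.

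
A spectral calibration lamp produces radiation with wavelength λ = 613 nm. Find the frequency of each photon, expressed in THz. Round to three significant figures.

Convert to SI: λ = 613 nm = 6.13e-7 m.
Since f = c/λ for a photon, f = 4.891e14 Hz.
Converting to THz: f = 489.1 THz ≈ 489 THz.

489 THz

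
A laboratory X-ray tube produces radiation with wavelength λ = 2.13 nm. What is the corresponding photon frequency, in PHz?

141 PHz

Take c = 2.99792458 × 10^8 m/s.
First convert: λ = 2.13 nm = 2.13 × 10^-9 m.
For a photon f = c/λ, so f = 1.407 × 10^17 Hz.
Converting to PHz: f = 140.7 PHz ≈ 141 PHz.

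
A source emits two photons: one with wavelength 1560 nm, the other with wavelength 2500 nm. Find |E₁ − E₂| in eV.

Using E = hc/λ: E₁ = 1.273 × 10^-19 J, E₂ = 7.946 × 10^-20 J.
|ΔE| = |1.273 × 10^-19 − 7.946 × 10^-20| = 4.79 × 10^-20 J = 0.299 eV.

0.299 eV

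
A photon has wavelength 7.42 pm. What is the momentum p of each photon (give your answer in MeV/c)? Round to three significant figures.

Convert to SI: λ = 7.42 pm = 7.42·10^-12 m.
Since p = h/λ for a photon, p = 8.930·10^-23 kg·m/s.
Converting to MeV/c: p = 0.1671 MeV/c ≈ 0.167 MeV/c.

0.167 MeV/c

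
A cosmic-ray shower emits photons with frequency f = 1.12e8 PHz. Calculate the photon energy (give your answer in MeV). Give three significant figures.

First convert: f = 1.12e8 PHz = 1.12e23 Hz.
For a photon E = hf, so E = 7.421e-11 J.
Converting to MeV: E = 463.2 MeV ≈ 463 MeV.

463 MeV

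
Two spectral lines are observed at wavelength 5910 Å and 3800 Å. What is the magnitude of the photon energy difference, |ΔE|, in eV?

Using E = hc/λ: E₁ = 3.361e-19 J, E₂ = 5.227e-19 J.
|ΔE| = |3.361e-19 − 5.227e-19| = 1.87e-19 J = 1.16 eV.

1.16 eV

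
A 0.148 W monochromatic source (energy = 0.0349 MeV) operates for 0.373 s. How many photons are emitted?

9.87 × 10^12 photons

Total energy: E_total = P·t = 0.148 × 0.373 = 0.05520 J.
Per-photon energy: E = 5.592 × 10^-15 J.
N = E_total / E_photon = 9.87 × 10^12.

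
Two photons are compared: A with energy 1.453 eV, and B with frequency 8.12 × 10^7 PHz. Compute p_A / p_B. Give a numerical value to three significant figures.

p_A = 7.765 × 10^-28 kg·m/s (from energy = 1.453 eV, via p = E/c).
p_B = 1.795 × 10^-19 kg·m/s (from frequency = 8.12 × 10^7 PHz, via p = hf/c).
Ratio = 7.765 × 10^-28 / 1.795 × 10^-19 = 4.33 × 10^-9.

4.33 × 10^-9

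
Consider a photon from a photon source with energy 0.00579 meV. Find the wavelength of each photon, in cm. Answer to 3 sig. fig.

21.4 cm

Take h = 6.62607015 × 10^-34 J·s, c = 2.99792458 × 10^8 m/s, 1 eV = 1.602176634 × 10^-19 J.
First convert: E = 0.00579 meV = 9.2766 × 10^-25 J.
Since λ = hc/E for a photon, λ = 0.2141 m.
Converting to cm: λ = 21.41 cm ≈ 21.4 cm.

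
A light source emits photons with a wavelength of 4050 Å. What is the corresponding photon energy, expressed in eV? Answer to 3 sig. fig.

Use h = 6.62607015 × 10^-34 J·s, c = 2.99792458 × 10^8 m/s, 1 eV = 1.602176634 × 10^-19 J.
In SI units: λ = 4050 Å = 4.050 × 10^-7 m.
For a photon E = hc/λ, so E = 4.905 × 10^-19 J.
Converting to eV: E = 3.061 eV ≈ 3.06 eV.

3.06 eV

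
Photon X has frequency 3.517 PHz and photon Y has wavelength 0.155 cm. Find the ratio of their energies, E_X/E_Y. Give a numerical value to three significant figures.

1.82e4

E_X = 2.330e-18 J (from frequency = 3.517 PHz, via E = hf).
E_Y = 1.282e-22 J (from wavelength = 0.155 cm, via E = hc/λ).
Ratio = 2.330e-18 / 1.282e-22 = 1.82e4.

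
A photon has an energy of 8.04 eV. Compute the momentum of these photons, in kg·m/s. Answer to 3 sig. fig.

First convert: E = 8.04 eV = 1.2882 × 10^-18 J.
Since p = E/c for a photon, p = 4.297 × 10^-27 kg·m/s.
So p ≈ 4.30 × 10^-27 kg·m/s.

4.30 × 10^-27 kg·m/s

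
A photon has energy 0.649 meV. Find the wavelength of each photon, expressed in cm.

0.191 cm

First convert: E = 0.649 meV = 1.0398e-22 J.
Apply λ = hc/E: λ = 0.001910 m.
Converting to cm: λ = 0.1910 cm ≈ 0.191 cm.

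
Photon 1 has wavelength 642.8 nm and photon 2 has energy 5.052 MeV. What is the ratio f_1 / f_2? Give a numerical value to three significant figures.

3.82 × 10^-7

f_1 = 4.664 × 10^14 Hz (from wavelength = 642.8 nm, via f = c/λ).
f_2 = 1.222 × 10^21 Hz (from energy = 5.052 MeV, via f = E/h).
Ratio = 4.664 × 10^14 / 1.222 × 10^21 = 3.82 × 10^-7.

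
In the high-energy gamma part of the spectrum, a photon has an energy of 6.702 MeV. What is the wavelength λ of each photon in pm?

0.185 pm

In SI units: E = 6.702 MeV = 1.0738e-12 J.
Since λ = hc/E for a photon, λ = 1.850e-13 m.
Converting to pm: λ = 0.1850 pm ≈ 0.185 pm.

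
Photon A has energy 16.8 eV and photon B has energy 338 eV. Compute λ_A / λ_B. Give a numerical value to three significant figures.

λ_A = 7.380 × 10^-8 m (from energy = 16.8 eV, via λ = hc/E).
λ_B = 3.668 × 10^-9 m (from energy = 338 eV, via λ = hc/E).
Ratio = 7.380 × 10^-8 / 3.668 × 10^-9 = 20.1.

20.1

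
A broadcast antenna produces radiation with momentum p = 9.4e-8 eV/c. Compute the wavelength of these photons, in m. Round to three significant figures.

13.2 m

Take h = 6.62607015e-34 J·s, c = 2.99792458e8 m/s, 1 eV = 1.602176634e-19 J.
Convert to SI: p = 9.4e-8 eV/c = 5.0236e-35 kg·m/s.
For a photon λ = h/p, so λ = 13.19 m.
So λ ≈ 13.2 m.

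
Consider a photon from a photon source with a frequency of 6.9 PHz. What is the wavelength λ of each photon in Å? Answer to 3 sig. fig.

Take c = 2.99792458 × 10^8 m/s.
Convert to SI: f = 6.9 PHz = 6.9 × 10^15 Hz.
For a photon λ = c/f, so λ = 4.345 × 10^-8 m.
Converting to Å: λ = 434.5 Å ≈ 434 Å.

434 Å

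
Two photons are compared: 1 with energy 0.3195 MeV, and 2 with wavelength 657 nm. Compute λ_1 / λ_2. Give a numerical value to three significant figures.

λ_1 = 3.881e-12 m (from energy = 0.3195 MeV, via λ = hc/E).
λ_2 = 6.570e-7 m (from wavelength = 657 nm, via λ given directly).
Ratio = 3.881e-12 / 6.570e-7 = 5.91e-6.

5.91e-6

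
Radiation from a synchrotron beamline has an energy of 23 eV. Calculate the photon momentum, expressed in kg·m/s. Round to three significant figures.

Take c = 2.99792458 × 10^8 m/s, 1 eV = 1.602176634 × 10^-19 J.
First convert: E = 23 eV = 3.6850 × 10^-18 J.
Since p = E/c for a photon, p = 1.229 × 10^-26 kg·m/s.
So p ≈ 1.23 × 10^-26 kg·m/s.

1.23 × 10^-26 kg·m/s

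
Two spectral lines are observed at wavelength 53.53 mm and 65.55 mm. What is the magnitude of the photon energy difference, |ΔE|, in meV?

Using E = hc/λ: E₁ = 3.7109e-24 J, E₂ = 3.0304e-24 J.
|ΔE| = |3.7109e-24 − 3.0304e-24| = 6.80e-25 J = 4.25e-3 meV.

4.25e-3 meV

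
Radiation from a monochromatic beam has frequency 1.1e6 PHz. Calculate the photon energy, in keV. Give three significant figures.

(h = 6.62607015e-34 J·s, 1 eV = 1.602176634e-19 J.)
First convert: f = 1.1e6 PHz = 1.1e21 Hz.
For a photon E = hf, so E = 7.289e-13 J.
Converting to keV: E = 4549 keV ≈ 4550 keV.

4550 keV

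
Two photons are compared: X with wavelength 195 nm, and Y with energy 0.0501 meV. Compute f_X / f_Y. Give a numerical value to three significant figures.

f_X = 1.537e15 Hz (from wavelength = 195 nm, via f = c/λ).
f_Y = 1.211e10 Hz (from energy = 0.0501 meV, via f = E/h).
Ratio = 1.537e15 / 1.211e10 = 1.27e5.

1.27e5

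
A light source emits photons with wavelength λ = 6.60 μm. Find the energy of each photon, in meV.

188 meV

In SI units: λ = 6.60 μm = 6.60 × 10^-6 m.
For a photon E = hc/λ, so E = 3.010 × 10^-20 J.
Converting to meV: E = 187.9 meV ≈ 188 meV.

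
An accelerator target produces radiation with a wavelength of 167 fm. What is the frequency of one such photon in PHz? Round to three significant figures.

1.80e6 PHz

Take c = 2.99792458e8 m/s.
In SI units: λ = 167 fm = 1.67e-13 m.
The photon relation is f = c/λ, giving f = 1.795e21 Hz.
Converting to PHz: f = 1.795e6 PHz ≈ 1.80e6 PHz.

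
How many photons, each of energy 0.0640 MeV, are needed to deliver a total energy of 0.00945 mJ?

Per-photon energy: E = 1.025e-14 J (from energy = 0.0640 MeV).
N = E_total / E_photon = 9.45e-6 J / 1.025e-14 J = 9.22e8.

9.22e8 photons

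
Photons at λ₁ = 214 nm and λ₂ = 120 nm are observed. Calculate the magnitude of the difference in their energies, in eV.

Using E = hc/λ: E₁ = 9.282 × 10^-19 J, E₂ = 1.655 × 10^-18 J.
|ΔE| = |9.282 × 10^-19 − 1.655 × 10^-18| = 7.27 × 10^-19 J = 4.54 eV.

4.54 eV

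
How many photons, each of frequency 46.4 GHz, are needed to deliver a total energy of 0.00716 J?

Per-photon energy: E = 3.074e-23 J (from frequency = 46.4 GHz).
N = E_total / E_photon = 0.00716 J / 3.074e-23 J = 2.33e20.

2.33e20 photons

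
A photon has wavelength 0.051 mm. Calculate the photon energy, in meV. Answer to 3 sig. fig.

24.3 meV

Use h = 6.62607015e-34 J·s, c = 2.99792458e8 m/s, 1 eV = 1.602176634e-19 J.
In SI units: λ = 0.051 mm = 5.1e-5 m.
Apply E = hc/λ: E = 3.895e-21 J.
Converting to meV: E = 24.31 meV ≈ 24.3 meV.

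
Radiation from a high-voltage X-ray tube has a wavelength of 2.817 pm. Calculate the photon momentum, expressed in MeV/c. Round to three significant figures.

Use h = 6.62607015e-34 J·s, c = 2.99792458e8 m/s, 1 eV = 1.602176634e-19 J.
First convert: λ = 2.817 pm = 2.817e-12 m.
For a photon p = h/λ, so p = 2.352e-22 kg·m/s.
Converting to MeV/c: p = 0.4401 MeV/c ≈ 0.440 MeV/c.

0.440 MeV/c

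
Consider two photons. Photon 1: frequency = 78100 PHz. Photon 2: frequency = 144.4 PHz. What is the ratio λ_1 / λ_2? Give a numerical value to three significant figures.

λ_1 = 3.839e-12 m (from frequency = 78100 PHz, via λ = c/f).
λ_2 = 2.076e-9 m (from frequency = 144.4 PHz, via λ = c/f).
Ratio = 3.839e-12 / 2.076e-9 = 1.85e-3.

1.85e-3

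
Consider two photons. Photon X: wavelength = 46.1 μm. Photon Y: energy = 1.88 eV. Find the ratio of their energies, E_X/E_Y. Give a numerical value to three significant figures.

0.0143

E_X = 4.309·10^-21 J (from wavelength = 46.1 μm, via E = hc/λ).
E_Y = 3.012·10^-19 J (from energy = 1.88 eV, via E given directly).
Ratio = 4.309·10^-21 / 3.012·10^-19 = 0.0143.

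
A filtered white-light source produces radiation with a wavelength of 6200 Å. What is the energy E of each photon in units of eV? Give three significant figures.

2.00 eV

Take h = 6.62607015e-34 J·s, c = 2.99792458e8 m/s, 1 eV = 1.602176634e-19 J.
In SI units: λ = 6200 Å = 6.2e-7 m.
For a photon E = hc/λ, so E = 3.204e-19 J.
Converting to eV: E = 2.000 eV ≈ 2.00 eV.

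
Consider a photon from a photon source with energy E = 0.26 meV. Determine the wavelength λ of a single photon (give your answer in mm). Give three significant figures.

Take h = 6.62607015e-34 J·s, c = 2.99792458e8 m/s, 1 eV = 1.602176634e-19 J.
First convert: E = 0.26 meV = 4.1657e-23 J.
Apply λ = hc/E: λ = 0.004769 m.
Converting to mm: λ = 4.769 mm ≈ 4.77 mm.

4.77 mm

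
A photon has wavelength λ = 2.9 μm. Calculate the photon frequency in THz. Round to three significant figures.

(c = 2.99792458e8 m/s.)
Convert to SI: λ = 2.9 μm = 2.9e-6 m.
Apply f = c/λ: f = 1.034e14 Hz.
Converting to THz: f = 103.4 THz ≈ 103 THz.

103 THz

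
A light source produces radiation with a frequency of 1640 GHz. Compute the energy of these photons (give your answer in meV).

In SI units: f = 1640 GHz = 1.64e12 Hz.
Apply E = hf: E = 1.087e-21 J.
Converting to meV: E = 6.782 meV ≈ 6.78 meV.

6.78 meV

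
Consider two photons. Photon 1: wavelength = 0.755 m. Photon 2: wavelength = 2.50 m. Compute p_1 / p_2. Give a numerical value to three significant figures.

p_1 = 8.776 × 10^-34 kg·m/s (from wavelength = 0.755 m, via p = h/λ).
p_2 = 2.650 × 10^-34 kg·m/s (from wavelength = 2.50 m, via p = h/λ).
Ratio = 8.776 × 10^-34 / 2.650 × 10^-34 = 3.31.

3.31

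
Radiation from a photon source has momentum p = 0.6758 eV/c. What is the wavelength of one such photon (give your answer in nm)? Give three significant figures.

1830 nm

Convert to SI: p = 0.6758 eV/c = 3.6117e-28 kg·m/s.
Apply λ = h/p: λ = 1.835e-6 m.
Converting to nm: λ = 1835 nm ≈ 1830 nm.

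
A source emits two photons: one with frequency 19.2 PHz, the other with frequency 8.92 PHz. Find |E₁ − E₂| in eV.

Using E = hf: E₁ = 1.272·10^-17 J, E₂ = 5.910·10^-18 J.
|ΔE| = |1.272·10^-17 − 5.910·10^-18| = 6.81·10^-18 J = 42.5 eV.

42.5 eV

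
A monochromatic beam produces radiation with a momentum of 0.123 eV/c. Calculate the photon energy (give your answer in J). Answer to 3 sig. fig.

1.97·10^-20 J

First convert: p = 0.123 eV/c = 6.5735·10^-29 kg·m/s.
Since E = pc for a photon, E = 1.971·10^-20 J.
So E ≈ 1.97·10^-20 J.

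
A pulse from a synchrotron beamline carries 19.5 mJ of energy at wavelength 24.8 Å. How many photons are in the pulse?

2.43·10^14 photons

Per-photon energy: E = 8.010·10^-17 J (from wavelength = 24.8 Å).
N = E_total / E_photon = 0.0195 J / 8.010·10^-17 J = 2.43·10^14.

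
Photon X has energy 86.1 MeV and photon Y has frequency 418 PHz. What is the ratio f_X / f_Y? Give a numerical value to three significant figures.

4.98 × 10^4

f_X = 2.082 × 10^22 Hz (from energy = 86.1 MeV, via f = E/h).
f_Y = 4.180 × 10^17 Hz (from frequency = 418 PHz, via f given directly).
Ratio = 2.082 × 10^22 / 4.180 × 10^17 = 4.98 × 10^4.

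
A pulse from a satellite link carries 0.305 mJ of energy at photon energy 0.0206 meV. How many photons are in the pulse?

Per-photon energy: E = 3.300 × 10^-24 J (from energy = 0.0206 meV).
N = E_total / E_photon = 3.05 × 10^-4 J / 3.300 × 10^-24 J = 9.24 × 10^19.

9.24 × 10^19 photons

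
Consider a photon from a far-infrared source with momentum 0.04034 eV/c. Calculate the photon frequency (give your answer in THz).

9.75 THz

First convert: p = 0.04034 eV/c = 2.1559 × 10^-29 kg·m/s.
Since f = pc/h for a photon, f = 9.754 × 10^12 Hz.
Converting to THz: f = 9.754 THz ≈ 9.75 THz.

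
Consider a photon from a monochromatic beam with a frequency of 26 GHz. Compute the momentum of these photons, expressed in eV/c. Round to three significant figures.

1.08·10^-4 eV/c

(h = 6.62607015·10^-34 J·s, c = 2.99792458·10^8 m/s, 1 eV = 1.602176634·10^-19 J.)
First convert: f = 26 GHz = 2.6·10^10 Hz.
Since p = hf/c for a photon, p = 5.747·10^-32 kg·m/s.
Converting to eV/c: p = 1.075·10^-4 eV/c ≈ 1.08·10^-4 eV/c.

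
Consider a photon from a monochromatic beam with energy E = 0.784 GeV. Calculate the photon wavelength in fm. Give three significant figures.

(h = 6.62607015 × 10^-34 J·s, c = 2.99792458 × 10^8 m/s, 1 eV = 1.602176634 × 10^-19 J.)
Convert to SI: E = 0.784 GeV = 1.2561 × 10^-10 J.
For a photon λ = hc/E, so λ = 1.581 × 10^-15 m.
Converting to fm: λ = 1.581 fm ≈ 1.58 fm.

1.58 fm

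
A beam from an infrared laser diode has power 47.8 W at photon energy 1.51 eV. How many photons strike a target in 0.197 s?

Total energy: E_total = P·t = 47.8 × 0.197 = 9.417 J.
Per-photon energy: E = 2.419e-19 J.
N = E_total / E_photon = 3.89e19.

3.89e19 photons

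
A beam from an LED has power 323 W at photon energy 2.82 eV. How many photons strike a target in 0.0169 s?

Total energy: E_total = P·t = 323 × 0.0169 = 5.459 J.
Per-photon energy: E = 4.518 × 10^-19 J.
N = E_total / E_photon = 1.21 × 10^19.

1.21 × 10^19 photons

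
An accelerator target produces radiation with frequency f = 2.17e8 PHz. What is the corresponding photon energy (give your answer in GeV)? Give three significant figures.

First convert: f = 2.17e8 PHz = 2.17e23 Hz.
Apply E = hf: E = 1.438e-10 J.
Converting to GeV: E = 0.8974 GeV ≈ 0.897 GeV.

0.897 GeV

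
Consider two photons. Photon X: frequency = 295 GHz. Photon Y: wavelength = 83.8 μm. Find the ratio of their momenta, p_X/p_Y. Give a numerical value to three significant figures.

0.0825

p_X = 6.520e-31 kg·m/s (from frequency = 295 GHz, via p = hf/c).
p_Y = 7.907e-30 kg·m/s (from wavelength = 83.8 μm, via p = h/λ).
Ratio = 6.520e-31 / 7.907e-30 = 0.0825.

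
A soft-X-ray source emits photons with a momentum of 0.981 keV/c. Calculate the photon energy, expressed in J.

Convert to SI: p = 0.981 keV/c = 5.2427e-25 kg·m/s.
Apply E = pc: E = 1.572e-16 J.
So E ≈ 1.57e-16 J.

1.57e-16 J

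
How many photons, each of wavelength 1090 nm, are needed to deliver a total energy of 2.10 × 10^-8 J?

Per-photon energy: E = 1.822 × 10^-19 J (from wavelength = 1090 nm).
N = E_total / E_photon = 2.10 × 10^-8 J / 1.822 × 10^-19 J = 1.15 × 10^11.

1.15 × 10^11 photons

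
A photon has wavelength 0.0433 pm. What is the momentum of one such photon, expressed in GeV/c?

0.0286 GeV/c

Use h = 6.62607015e-34 J·s, c = 2.99792458e8 m/s, 1 eV = 1.602176634e-19 J.
Convert to SI: λ = 0.0433 pm = 4.33e-14 m.
The photon relation is p = h/λ, giving p = 1.530e-20 kg·m/s.
Converting to GeV/c: p = 0.02863 GeV/c ≈ 0.0286 GeV/c.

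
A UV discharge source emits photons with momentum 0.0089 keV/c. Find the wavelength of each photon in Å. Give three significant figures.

Use h = 6.62607015e-34 J·s, c = 2.99792458e8 m/s, 1 eV = 1.602176634e-19 J.
In SI units: p = 0.0089 keV/c = 4.7564e-27 kg·m/s.
Apply λ = h/p: λ = 1.393e-7 m.
Converting to Å: λ = 1393 Å ≈ 1390 Å.

1390 Å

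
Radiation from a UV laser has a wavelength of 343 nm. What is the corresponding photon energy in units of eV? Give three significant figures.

(h = 6.62607015 × 10^-34 J·s, c = 2.99792458 × 10^8 m/s, 1 eV = 1.602176634 × 10^-19 J.)
Convert to SI: λ = 343 nm = 3.43 × 10^-7 m.
For a photon E = hc/λ, so E = 5.791 × 10^-19 J.
Converting to eV: E = 3.615 eV ≈ 3.61 eV.

3.61 eV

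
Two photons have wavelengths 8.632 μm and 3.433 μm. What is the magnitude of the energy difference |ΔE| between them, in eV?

0.218 eV

Using E = hc/λ: E₁ = 2.3013e-20 J, E₂ = 5.7863e-20 J.
|ΔE| = |2.3013e-20 − 5.7863e-20| = 3.49e-20 J = 0.218 eV.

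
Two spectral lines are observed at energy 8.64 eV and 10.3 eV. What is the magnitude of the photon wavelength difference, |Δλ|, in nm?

Using λ = hc/E: λ₁ = 1.435·10^-7 m, λ₂ = 1.204·10^-7 m.
|Δλ| = |1.435·10^-7 − 1.204·10^-7| = 2.31·10^-8 m = 23.1 nm.

23.1 nm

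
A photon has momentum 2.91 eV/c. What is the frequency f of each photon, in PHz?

Use h = 6.62607015e-34 J·s, c = 2.99792458e8 m/s, 1 eV = 1.602176634e-19 J.
Convert to SI: p = 2.91 eV/c = 1.5552e-27 kg·m/s.
For a photon f = pc/h, so f = 7.036e14 Hz.
Converting to PHz: f = 0.7036 PHz ≈ 0.704 PHz.

0.704 PHz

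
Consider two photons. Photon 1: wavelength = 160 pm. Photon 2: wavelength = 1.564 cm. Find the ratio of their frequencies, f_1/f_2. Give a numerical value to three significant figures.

9.78 × 10^7

f_1 = 1.874 × 10^18 Hz (from wavelength = 160 pm, via f = c/λ).
f_2 = 1.917 × 10^10 Hz (from wavelength = 1.564 cm, via f = c/λ).
Ratio = 1.874 × 10^18 / 1.917 × 10^10 = 9.78 × 10^7.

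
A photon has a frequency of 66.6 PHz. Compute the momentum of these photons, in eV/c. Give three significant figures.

275 eV/c

First convert: f = 66.6 PHz = 6.66e16 Hz.
For a photon p = hf/c, so p = 1.472e-25 kg·m/s.
Converting to eV/c: p = 275.4 eV/c ≈ 275 eV/c.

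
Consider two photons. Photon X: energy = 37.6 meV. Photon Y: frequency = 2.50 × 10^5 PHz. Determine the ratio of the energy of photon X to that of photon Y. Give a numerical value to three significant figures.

E_X = 6.024 × 10^-21 J (from energy = 37.6 meV, via E given directly).
E_Y = 1.657 × 10^-13 J (from frequency = 2.50 × 10^5 PHz, via E = hf).
Ratio = 6.024 × 10^-21 / 1.657 × 10^-13 = 3.64 × 10^-8.

3.64 × 10^-8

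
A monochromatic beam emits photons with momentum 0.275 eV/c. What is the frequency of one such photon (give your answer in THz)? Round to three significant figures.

In SI units: p = 0.275 eV/c = 1.4697 × 10^-28 kg·m/s.
For a photon f = pc/h, so f = 6.649 × 10^13 Hz.
Converting to THz: f = 66.49 THz ≈ 66.5 THz.

66.5 THz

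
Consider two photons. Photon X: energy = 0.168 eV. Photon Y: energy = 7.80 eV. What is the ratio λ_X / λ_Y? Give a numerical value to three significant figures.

46.4

λ_X = 7.380e-6 m (from energy = 0.168 eV, via λ = hc/E).
λ_Y = 1.590e-7 m (from energy = 7.80 eV, via λ = hc/E).
Ratio = 7.380e-6 / 1.590e-7 = 46.4.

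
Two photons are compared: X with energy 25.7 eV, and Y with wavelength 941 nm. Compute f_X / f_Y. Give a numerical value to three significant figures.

19.5

f_X = 6.214 × 10^15 Hz (from energy = 25.7 eV, via f = E/h).
f_Y = 3.186 × 10^14 Hz (from wavelength = 941 nm, via f = c/λ).
Ratio = 6.214 × 10^15 / 3.186 × 10^14 = 19.5.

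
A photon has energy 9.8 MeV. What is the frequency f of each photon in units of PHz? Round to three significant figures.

Convert to SI: E = 9.8 MeV = 1.5701e-12 J.
Since f = E/h for a photon, f = 2.370e21 Hz.
Converting to PHz: f = 2.370e6 PHz ≈ 2.37e6 PHz.

2.37e6 PHz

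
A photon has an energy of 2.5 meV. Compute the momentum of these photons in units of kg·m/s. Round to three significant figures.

Take c = 2.99792458 × 10^8 m/s, 1 eV = 1.602176634 × 10^-19 J.
First convert: E = 2.5 meV = 4.0054 × 10^-22 J.
The photon relation is p = E/c, giving p = 1.336 × 10^-30 kg·m/s.
So p ≈ 1.34 × 10^-30 kg·m/s.

1.34 × 10^-30 kg·m/s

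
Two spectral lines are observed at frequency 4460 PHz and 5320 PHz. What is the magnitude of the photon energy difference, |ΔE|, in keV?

Using E = hf: E₁ = 2.955 × 10^-15 J, E₂ = 3.525 × 10^-15 J.
|ΔE| = |2.955 × 10^-15 − 3.525 × 10^-15| = 5.70 × 10^-16 J = 3.56 keV.

3.56 keV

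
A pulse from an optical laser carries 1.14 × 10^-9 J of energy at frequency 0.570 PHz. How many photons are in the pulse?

Per-photon energy: E = 3.777 × 10^-19 J (from frequency = 0.570 PHz).
N = E_total / E_photon = 1.14 × 10^-9 J / 3.777 × 10^-19 J = 3.02 × 10^9.

3.02 × 10^9 photons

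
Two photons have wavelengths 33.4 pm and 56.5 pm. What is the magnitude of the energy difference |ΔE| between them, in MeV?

0.0152 MeV

Using E = hc/λ: E₁ = 5.947e-15 J, E₂ = 3.516e-15 J.
|ΔE| = |5.947e-15 − 3.516e-15| = 2.43e-15 J = 0.0152 MeV.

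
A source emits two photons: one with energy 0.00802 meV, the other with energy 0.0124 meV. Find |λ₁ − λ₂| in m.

0.0546 m

Using λ = hc/E: λ₁ = 0.1546 m, λ₂ = 0.09999 m.
|Δλ| = |0.1546 − 0.09999| = 0.0546 m.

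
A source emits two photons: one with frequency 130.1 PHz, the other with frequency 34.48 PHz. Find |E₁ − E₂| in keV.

0.395 keV

Using E = hf: E₁ = 8.6205e-17 J, E₂ = 2.2847e-17 J.
|ΔE| = |8.6205e-17 − 2.2847e-17| = 6.34e-17 J = 0.395 keV.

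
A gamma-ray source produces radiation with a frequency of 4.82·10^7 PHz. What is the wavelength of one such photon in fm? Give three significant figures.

6.22 fm

Take c = 2.99792458·10^8 m/s.
Convert to SI: f = 4.82·10^7 PHz = 4.82·10^22 Hz.
Since λ = c/f for a photon, λ = 6.220·10^-15 m.
Converting to fm: λ = 6.220 fm ≈ 6.22 fm.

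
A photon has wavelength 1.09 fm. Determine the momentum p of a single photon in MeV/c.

1140 MeV/c

Take h = 6.62607015e-34 J·s, c = 2.99792458e8 m/s, 1 eV = 1.602176634e-19 J.
First convert: λ = 1.09 fm = 1.09e-15 m.
Since p = h/λ for a photon, p = 6.079e-19 kg·m/s.
Converting to MeV/c: p = 1137 MeV/c ≈ 1140 MeV/c.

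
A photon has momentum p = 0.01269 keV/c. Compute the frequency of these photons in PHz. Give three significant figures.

Use h = 6.62607015e-34 J·s, c = 2.99792458e8 m/s, 1 eV = 1.602176634e-19 J.
First convert: p = 0.01269 keV/c = 6.7819e-27 kg·m/s.
For a photon f = pc/h, so f = 3.068e15 Hz.
Converting to PHz: f = 3.068 PHz ≈ 3.07 PHz.

3.07 PHz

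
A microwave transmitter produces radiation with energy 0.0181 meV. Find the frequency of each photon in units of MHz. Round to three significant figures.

In SI units: E = 0.0181 meV = 2.8999 × 10^-24 J.
Since f = E/h for a photon, f = 4.377 × 10^9 Hz.
Converting to MHz: f = 4377 MHz ≈ 4380 MHz.

4380 MHz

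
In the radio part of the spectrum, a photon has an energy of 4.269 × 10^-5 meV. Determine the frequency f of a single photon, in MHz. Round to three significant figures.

Take h = 6.62607015 × 10^-34 J·s, 1 eV = 1.602176634 × 10^-19 J.
Convert to SI: E = 4.269 × 10^-5 meV = 6.8397 × 10^-27 J.
The photon relation is f = E/h, giving f = 1.032 × 10^7 Hz.
Converting to MHz: f = 10.32 MHz ≈ 10.3 MHz.

10.3 MHz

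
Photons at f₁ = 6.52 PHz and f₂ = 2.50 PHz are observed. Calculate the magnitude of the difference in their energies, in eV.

Using E = hf: E₁ = 4.320 × 10^-18 J, E₂ = 1.657 × 10^-18 J.
|ΔE| = |4.320 × 10^-18 − 1.657 × 10^-18| = 2.66 × 10^-18 J = 16.6 eV.

16.6 eV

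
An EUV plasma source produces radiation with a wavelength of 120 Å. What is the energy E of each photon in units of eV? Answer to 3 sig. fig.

103 eV

In SI units: λ = 120 Å = 1.20e-8 m.
For a photon E = hc/λ, so E = 1.655e-17 J.
Converting to eV: E = 103.3 eV ≈ 103 eV.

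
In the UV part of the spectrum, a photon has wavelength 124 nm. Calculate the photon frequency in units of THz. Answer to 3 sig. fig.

Take c = 2.99792458e8 m/s.
Convert to SI: λ = 124 nm = 1.24e-7 m.
The photon relation is f = c/λ, giving f = 2.418e15 Hz.
Converting to THz: f = 2418 THz ≈ 2420 THz.

2420 THz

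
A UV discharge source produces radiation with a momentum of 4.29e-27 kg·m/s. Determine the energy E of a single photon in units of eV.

Use c = 2.99792458e8 m/s, 1 eV = 1.602176634e-19 J.
The photon relation is E = pc, giving E = 1.286e-18 J.
Converting to eV: E = 8.027 eV ≈ 8.03 eV.

8.03 eV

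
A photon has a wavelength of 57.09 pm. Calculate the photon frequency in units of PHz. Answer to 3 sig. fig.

5250 PHz

Use c = 2.99792458·10^8 m/s.
First convert: λ = 57.09 pm = 5.709·10^-11 m.
Apply f = c/λ: f = 5.251·10^18 Hz.
Converting to PHz: f = 5251 PHz ≈ 5250 PHz.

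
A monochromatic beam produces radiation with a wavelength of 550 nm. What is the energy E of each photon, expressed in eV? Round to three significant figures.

2.25 eV

(h = 6.62607015e-34 J·s, c = 2.99792458e8 m/s, 1 eV = 1.602176634e-19 J.)
First convert: λ = 550 nm = 5.5e-7 m.
For a photon E = hc/λ, so E = 3.612e-19 J.
Converting to eV: E = 2.254 eV ≈ 2.25 eV.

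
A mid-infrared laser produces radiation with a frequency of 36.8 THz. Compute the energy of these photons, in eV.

Take h = 6.62607015 × 10^-34 J·s, 1 eV = 1.602176634 × 10^-19 J.
First convert: f = 36.8 THz = 3.68 × 10^13 Hz.
Apply E = hf: E = 2.438 × 10^-20 J.
Converting to eV: E = 0.1522 eV ≈ 0.152 eV.

0.152 eV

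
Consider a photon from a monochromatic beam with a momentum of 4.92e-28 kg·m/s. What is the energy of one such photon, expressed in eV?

0.921 eV

The photon relation is E = pc, giving E = 1.475e-19 J.
Converting to eV: E = 0.9206 eV ≈ 0.921 eV.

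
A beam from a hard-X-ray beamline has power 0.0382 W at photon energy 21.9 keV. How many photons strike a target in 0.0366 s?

3.98 × 10^11 photons

Total energy: E_total = P·t = 0.0382 × 0.0366 = 0.001398 J.
Per-photon energy: E = 3.509 × 10^-15 J.
N = E_total / E_photon = 3.98 × 10^11.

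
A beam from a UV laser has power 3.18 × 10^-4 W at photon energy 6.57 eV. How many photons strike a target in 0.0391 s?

1.18 × 10^13 photons

Total energy: E_total = P·t = 3.18 × 10^-4 × 0.0391 = 1.243 × 10^-5 J.
Per-photon energy: E = 1.053 × 10^-18 J.
N = E_total / E_photon = 1.18 × 10^13.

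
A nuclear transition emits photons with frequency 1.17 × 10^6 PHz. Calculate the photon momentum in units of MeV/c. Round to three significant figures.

4.84 MeV/c

Take h = 6.62607015 × 10^-34 J·s, c = 2.99792458 × 10^8 m/s, 1 eV = 1.602176634 × 10^-19 J.
In SI units: f = 1.17 × 10^6 PHz = 1.17 × 10^21 Hz.
Apply p = hf/c: p = 2.586 × 10^-21 kg·m/s.
Converting to MeV/c: p = 4.839 MeV/c ≈ 4.84 MeV/c.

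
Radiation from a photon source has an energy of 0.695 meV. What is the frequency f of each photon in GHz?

168 GHz

In SI units: E = 0.695 meV = 1.1135 × 10^-22 J.
The photon relation is f = E/h, giving f = 1.681 × 10^11 Hz.
Converting to GHz: f = 168.1 GHz ≈ 168 GHz.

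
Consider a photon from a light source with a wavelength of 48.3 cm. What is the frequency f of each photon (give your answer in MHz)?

Take c = 2.99792458·10^8 m/s.
First convert: λ = 48.3 cm = 0.483 m.
Apply f = c/λ: f = 6.207·10^8 Hz.
Converting to MHz: f = 620.7 MHz ≈ 621 MHz.

621 MHz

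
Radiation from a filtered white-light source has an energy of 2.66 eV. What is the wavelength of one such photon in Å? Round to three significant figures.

Use h = 6.62607015e-34 J·s, c = 2.99792458e8 m/s, 1 eV = 1.602176634e-19 J.
First convert: E = 2.66 eV = 4.2618e-19 J.
For a photon λ = hc/E, so λ = 4.661e-7 m.
Converting to Å: λ = 4661 Å ≈ 4660 Å.

4660 Å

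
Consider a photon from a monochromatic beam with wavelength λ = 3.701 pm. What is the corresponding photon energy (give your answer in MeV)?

0.335 MeV

Use h = 6.62607015 × 10^-34 J·s, c = 2.99792458 × 10^8 m/s, 1 eV = 1.602176634 × 10^-19 J.
First convert: λ = 3.701 pm = 3.701 × 10^-12 m.
Since E = hc/λ for a photon, E = 5.367 × 10^-14 J.
Converting to MeV: E = 0.3350 MeV ≈ 0.335 MeV.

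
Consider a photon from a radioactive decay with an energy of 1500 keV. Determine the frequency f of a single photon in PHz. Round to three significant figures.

3.63 × 10^5 PHz

Convert to SI: E = 1500 keV = 2.4033 × 10^-13 J.
Since f = E/h for a photon, f = 3.627 × 10^20 Hz.
Converting to PHz: f = 362700 PHz ≈ 3.63 × 10^5 PHz.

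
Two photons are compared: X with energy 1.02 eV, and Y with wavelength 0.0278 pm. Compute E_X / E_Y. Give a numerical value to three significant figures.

E_X = 1.634e-19 J (from energy = 1.02 eV, via E given directly).
E_Y = 7.145e-12 J (from wavelength = 0.0278 pm, via E = hc/λ).
Ratio = 1.634e-19 / 7.145e-12 = 2.29e-8.

2.29e-8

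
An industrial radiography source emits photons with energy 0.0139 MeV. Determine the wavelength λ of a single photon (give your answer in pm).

89.2 pm

First convert: E = 0.0139 MeV = 2.2270e-15 J.
Apply λ = hc/E: λ = 8.920e-11 m.
Converting to pm: λ = 89.20 pm ≈ 89.2 pm.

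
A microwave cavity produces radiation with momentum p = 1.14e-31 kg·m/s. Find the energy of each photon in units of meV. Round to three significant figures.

Take c = 2.99792458e8 m/s, 1 eV = 1.602176634e-19 J.
The photon relation is E = pc, giving E = 3.418e-23 J.
Converting to meV: E = 0.2133 meV ≈ 0.213 meV.

0.213 meV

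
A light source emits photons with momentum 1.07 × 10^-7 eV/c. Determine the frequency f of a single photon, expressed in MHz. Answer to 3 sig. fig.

25.9 MHz

First convert: p = 1.07 × 10^-7 eV/c = 5.7184 × 10^-35 kg·m/s.
For a photon f = pc/h, so f = 2.587 × 10^7 Hz.
Converting to MHz: f = 25.87 MHz ≈ 25.9 MHz.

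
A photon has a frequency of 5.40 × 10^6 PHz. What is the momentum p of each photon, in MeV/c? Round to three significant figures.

Convert to SI: f = 5.40 × 10^6 PHz = 5.40 × 10^21 Hz.
The photon relation is p = hf/c, giving p = 1.194 × 10^-20 kg·m/s.
Converting to MeV/c: p = 22.33 MeV/c ≈ 22.3 MeV/c.

22.3 MeV/c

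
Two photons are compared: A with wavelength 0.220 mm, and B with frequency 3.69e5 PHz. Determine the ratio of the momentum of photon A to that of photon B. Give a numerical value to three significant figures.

3.69e-9

p_A = 3.012e-30 kg·m/s (from wavelength = 0.220 mm, via p = h/λ).
p_B = 8.156e-22 kg·m/s (from frequency = 3.69e5 PHz, via p = hf/c).
Ratio = 3.012e-30 / 8.156e-22 = 3.69e-9.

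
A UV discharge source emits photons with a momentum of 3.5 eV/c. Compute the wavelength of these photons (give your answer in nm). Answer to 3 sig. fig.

Convert to SI: p = 3.5 eV/c = 1.8705e-27 kg·m/s.
For a photon λ = h/p, so λ = 3.542e-7 m.
Converting to nm: λ = 354.2 nm ≈ 354 nm.

354 nm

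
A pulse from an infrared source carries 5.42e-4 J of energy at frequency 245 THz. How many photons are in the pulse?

Per-photon energy: E = 1.623e-19 J (from frequency = 245 THz).
N = E_total / E_photon = 5.42e-4 J / 1.623e-19 J = 3.34e15.

3.34e15 photons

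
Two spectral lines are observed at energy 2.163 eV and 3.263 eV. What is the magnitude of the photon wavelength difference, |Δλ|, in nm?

193 nm

Using λ = hc/E: λ₁ = 5.7320e-7 m, λ₂ = 3.7997e-7 m.
|Δλ| = |5.7320e-7 − 3.7997e-7| = 1.93e-7 m = 193 nm.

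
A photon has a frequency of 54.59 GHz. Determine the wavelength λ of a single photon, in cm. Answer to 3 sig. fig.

In SI units: f = 54.59 GHz = 5.459e10 Hz.
Since λ = c/f for a photon, λ = 0.005492 m.
Converting to cm: λ = 0.5492 cm ≈ 0.549 cm.

0.549 cm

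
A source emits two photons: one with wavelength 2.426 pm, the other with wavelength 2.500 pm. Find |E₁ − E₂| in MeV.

0.0151 MeV

Using E = hc/λ: E₁ = 8.1882e-14 J, E₂ = 7.9458e-14 J.
|ΔE| = |8.1882e-14 − 7.9458e-14| = 2.42e-15 J = 0.0151 MeV.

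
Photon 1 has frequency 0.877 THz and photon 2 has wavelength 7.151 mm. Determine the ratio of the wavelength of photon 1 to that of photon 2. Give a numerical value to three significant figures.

0.0478

λ_1 = 3.418 × 10^-4 m (from frequency = 0.877 THz, via λ = c/f).
λ_2 = 0.007151 m (from wavelength = 7.151 mm, via λ given directly).
Ratio = 3.418 × 10^-4 / 0.007151 = 0.0478.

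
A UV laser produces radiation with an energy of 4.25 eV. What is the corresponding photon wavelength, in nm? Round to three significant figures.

292 nm

In SI units: E = 4.25 eV = 6.8093e-19 J.
Since λ = hc/E for a photon, λ = 2.917e-7 m.
Converting to nm: λ = 291.7 nm ≈ 292 nm.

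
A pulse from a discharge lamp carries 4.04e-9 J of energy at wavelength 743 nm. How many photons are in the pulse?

Per-photon energy: E = 2.674e-19 J (from wavelength = 743 nm).
N = E_total / E_photon = 4.04e-9 J / 2.674e-19 J = 1.51e10.

1.51e10 photons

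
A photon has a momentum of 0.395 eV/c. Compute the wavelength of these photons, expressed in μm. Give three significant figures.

3.14 μm

Take h = 6.62607015 × 10^-34 J·s, c = 2.99792458 × 10^8 m/s, 1 eV = 1.602176634 × 10^-19 J.
In SI units: p = 0.395 eV/c = 2.1110 × 10^-28 kg·m/s.
Since λ = h/p for a photon, λ = 3.139 × 10^-6 m.
Converting to μm: λ = 3.139 μm ≈ 3.14 μm.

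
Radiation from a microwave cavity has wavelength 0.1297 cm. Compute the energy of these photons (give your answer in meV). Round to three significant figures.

0.956 meV

Convert to SI: λ = 0.1297 cm = 0.001297 m.
The photon relation is E = hc/λ, giving E = 1.532e-22 J.
Converting to meV: E = 0.9559 meV ≈ 0.956 meV.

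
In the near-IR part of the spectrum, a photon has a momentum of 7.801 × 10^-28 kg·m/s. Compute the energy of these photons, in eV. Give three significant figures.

Apply E = pc: E = 2.339 × 10^-19 J.
Converting to eV: E = 1.460 eV ≈ 1.46 eV.

1.46 eV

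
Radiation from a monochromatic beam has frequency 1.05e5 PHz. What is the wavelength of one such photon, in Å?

0.0286 Å

(c = 2.99792458e8 m/s.)
Convert to SI: f = 1.05e5 PHz = 1.05e20 Hz.
Since λ = c/f for a photon, λ = 2.855e-12 m.
Converting to Å: λ = 0.02855 Å ≈ 0.0286 Å.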